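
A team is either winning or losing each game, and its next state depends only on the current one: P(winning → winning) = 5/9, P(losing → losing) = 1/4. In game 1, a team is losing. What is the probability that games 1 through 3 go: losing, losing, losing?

Game 1 is given. For each transition, use the conditional probability from the current state:
P(losing | losing) = 1/4; P(losing | losing) = 1/4.
P = 1/4 × 1/4 = 1/16.

1/16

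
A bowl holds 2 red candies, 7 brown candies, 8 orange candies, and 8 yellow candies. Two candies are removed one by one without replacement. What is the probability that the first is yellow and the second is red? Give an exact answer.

2/75

Chain rule:
P = 8/25 × 2/24 = 16/600 = 2/75.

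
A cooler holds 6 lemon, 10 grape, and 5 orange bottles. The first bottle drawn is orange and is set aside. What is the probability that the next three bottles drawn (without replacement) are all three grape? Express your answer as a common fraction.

After the first draw, 10 of the remaining 20 bottles are grape.
P = 10/20 × 9/19 × 8/18 = 720/6840 = 2/19.

2/19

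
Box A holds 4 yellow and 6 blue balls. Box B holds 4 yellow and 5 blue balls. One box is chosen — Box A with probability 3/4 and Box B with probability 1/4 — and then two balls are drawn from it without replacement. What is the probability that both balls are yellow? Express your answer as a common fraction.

17/120

From Box A: P(both yellow) = (4/10)(3/9) = 2/15.
From Box B: P(both yellow) = (4/9)(3/8) = 1/6.
Total probability = (3/4)(2/15) + (1/4)(1/6) = 17/120.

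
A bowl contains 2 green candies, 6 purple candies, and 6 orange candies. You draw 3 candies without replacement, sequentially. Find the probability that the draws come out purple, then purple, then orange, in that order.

15/182

Chain rule:
P = 6/14 × 5/13 × 6/12 = 180/2184 = 15/182.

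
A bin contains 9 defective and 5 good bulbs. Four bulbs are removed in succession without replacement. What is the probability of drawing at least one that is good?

125/143

P(no good) = 9/14 × 8/13 × 7/12 × 6/11 = 3024/24024 = 18/143.
P(at least one) = 1 − 18/143 = 125/143.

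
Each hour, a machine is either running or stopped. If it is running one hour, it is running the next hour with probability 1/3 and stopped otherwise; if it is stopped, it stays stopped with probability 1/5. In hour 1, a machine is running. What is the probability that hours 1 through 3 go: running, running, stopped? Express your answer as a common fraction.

2/9

Hour 1 is given. For each transition, use the conditional probability from the current state:
P(running | running) = 1/3; P(stopped | running) = 2/3.
P = 1/3 × 2/3 = 2/9.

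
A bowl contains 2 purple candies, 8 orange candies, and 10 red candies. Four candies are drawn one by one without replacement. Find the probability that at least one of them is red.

P(no red) = 10/20 × 9/19 × 8/18 × 7/17 = 5040/116280 = 14/323.
P(at least one) = 1 − 14/323 = 309/323.

309/323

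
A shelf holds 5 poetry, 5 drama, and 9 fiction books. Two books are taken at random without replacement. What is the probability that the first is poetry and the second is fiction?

Multiply the probability of each draw given the previous ones:
P = 5/19 × 9/18 = 45/342 = 5/38.

5/38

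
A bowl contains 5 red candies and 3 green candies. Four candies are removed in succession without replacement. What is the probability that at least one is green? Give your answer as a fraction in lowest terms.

13/14

P(no green) = 5/8 × 4/7 × 3/6 × 2/5 = 120/1680 = 1/14.
P(at least one) = 1 − 1/14 = 13/14.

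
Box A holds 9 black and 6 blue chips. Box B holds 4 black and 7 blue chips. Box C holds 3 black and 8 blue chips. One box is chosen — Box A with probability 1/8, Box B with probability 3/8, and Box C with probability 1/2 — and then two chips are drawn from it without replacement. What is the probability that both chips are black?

171/1540

From Box A: P(both black) = (9/15)(8/14) = 12/35.
From Box B: P(both black) = (4/11)(3/10) = 6/55.
From Box C: P(both black) = (3/11)(2/10) = 3/55.
Total probability = (1/8)(12/35) + (3/8)(6/55) + (1/2)(3/55) = 171/1540.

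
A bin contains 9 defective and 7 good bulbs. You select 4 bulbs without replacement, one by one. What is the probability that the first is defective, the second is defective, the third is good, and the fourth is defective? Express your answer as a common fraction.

21/260

Chain rule:
P = 9/16 × 8/15 × 7/14 × 7/13 = 3528/43680 = 21/260.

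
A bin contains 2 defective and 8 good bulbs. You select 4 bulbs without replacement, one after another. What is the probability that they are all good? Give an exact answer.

1/3

P = 8/10 × 7/9 × 6/8 × 5/7 = 1680/5040 = 1/3.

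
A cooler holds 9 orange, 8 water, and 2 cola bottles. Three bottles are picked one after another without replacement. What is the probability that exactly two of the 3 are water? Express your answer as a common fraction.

308/969

One ordering (water drawn first) has probability 8/19 × 7/18 × 11/17 = 616/5814 = 308/2907.
There are C(3,2) = 3 such orderings, each equally likely, so P = 3 × 308/2907 = 308/969.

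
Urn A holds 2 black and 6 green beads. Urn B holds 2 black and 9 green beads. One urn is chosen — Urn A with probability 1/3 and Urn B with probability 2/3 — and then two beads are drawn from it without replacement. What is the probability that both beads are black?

37/1540

From Urn A: P(both black) = (2/8)(1/7) = 1/28.
From Urn B: P(both black) = (2/11)(1/10) = 1/55.
Total probability = (1/3)(1/28) + (2/3)(1/55) = 37/1540.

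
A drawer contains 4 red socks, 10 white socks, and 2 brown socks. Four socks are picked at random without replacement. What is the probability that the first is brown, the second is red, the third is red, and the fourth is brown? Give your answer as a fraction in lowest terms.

1/1820

Chain rule:
P = 2/16 × 4/15 × 3/14 × 1/13 = 24/43680 = 1/1820.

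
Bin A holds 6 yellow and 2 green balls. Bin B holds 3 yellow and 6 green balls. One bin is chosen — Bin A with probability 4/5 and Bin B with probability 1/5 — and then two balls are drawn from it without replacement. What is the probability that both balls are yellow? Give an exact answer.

187/420

From Bin A: P(both yellow) = (6/8)(5/7) = 15/28.
From Bin B: P(both yellow) = (3/9)(2/8) = 1/12.
Total probability = (4/5)(15/28) + (1/5)(1/12) = 187/420.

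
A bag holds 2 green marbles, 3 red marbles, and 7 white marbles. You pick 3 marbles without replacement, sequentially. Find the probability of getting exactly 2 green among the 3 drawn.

One ordering (green drawn first) has probability 2/12 × 1/11 × 10/10 = 20/1320 = 1/66.
There are C(3,2) = 3 such orderings, each equally likely, so P = 3 × 1/66 = 1/22.

1/22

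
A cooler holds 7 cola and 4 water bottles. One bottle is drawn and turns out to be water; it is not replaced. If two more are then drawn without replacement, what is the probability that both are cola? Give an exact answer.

After the first draw, 7 of the remaining 10 bottles are cola.
P = 7/10 × 6/9 = 42/90 = 7/15.

7/15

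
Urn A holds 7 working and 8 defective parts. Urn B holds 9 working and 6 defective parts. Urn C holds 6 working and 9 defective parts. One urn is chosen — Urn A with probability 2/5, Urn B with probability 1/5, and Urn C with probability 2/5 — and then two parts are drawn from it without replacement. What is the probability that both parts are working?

From Urn A: P(both working) = (7/15)(6/14) = 1/5.
From Urn B: P(both working) = (9/15)(8/14) = 12/35.
From Urn C: P(both working) = (6/15)(5/14) = 1/7.
Total probability = (2/5)(1/5) + (1/5)(12/35) + (2/5)(1/7) = 36/175.

36/175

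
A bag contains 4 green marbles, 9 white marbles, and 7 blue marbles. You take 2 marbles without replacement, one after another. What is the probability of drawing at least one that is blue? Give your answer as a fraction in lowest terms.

56/95

P(no blue) = 13/20 × 12/19 = 156/380 = 39/95.
P(at least one) = 1 − 39/95 = 56/95.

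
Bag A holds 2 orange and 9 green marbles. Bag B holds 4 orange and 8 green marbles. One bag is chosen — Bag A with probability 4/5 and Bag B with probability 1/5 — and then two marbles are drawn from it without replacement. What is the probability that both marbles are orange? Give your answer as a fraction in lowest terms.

9/275

From Bag A: P(both orange) = (2/11)(1/10) = 1/55.
From Bag B: P(both orange) = (4/12)(3/11) = 1/11.
Total probability = (4/5)(1/55) + (1/5)(1/11) = 9/275.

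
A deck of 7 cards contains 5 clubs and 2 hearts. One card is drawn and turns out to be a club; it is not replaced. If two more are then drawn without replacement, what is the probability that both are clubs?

2/5

After the first draw, 4 of the remaining 6 cards are clubs.
P = 4/6 × 3/5 = 12/30 = 2/5.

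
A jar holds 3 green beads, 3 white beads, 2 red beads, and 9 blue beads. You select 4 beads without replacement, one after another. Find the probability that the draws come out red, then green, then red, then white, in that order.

Multiply the probability of each draw given the previous ones:
P = 2/17 × 3/16 × 1/15 × 3/14 = 18/57120 = 3/9520.

3/9520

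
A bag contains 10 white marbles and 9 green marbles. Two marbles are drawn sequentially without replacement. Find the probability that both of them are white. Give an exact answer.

5/19

P(all white) = 10/19 × 9/18 = 90/342 = 5/19.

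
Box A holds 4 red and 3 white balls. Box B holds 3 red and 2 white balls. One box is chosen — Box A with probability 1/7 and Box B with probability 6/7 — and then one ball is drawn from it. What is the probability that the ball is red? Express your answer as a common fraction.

146/245

From Box A: P(red) = 4/7.
From Box B: P(red) = 3/5.
Total probability = (1/7)(4/7) + (6/7)(3/5) = 146/245.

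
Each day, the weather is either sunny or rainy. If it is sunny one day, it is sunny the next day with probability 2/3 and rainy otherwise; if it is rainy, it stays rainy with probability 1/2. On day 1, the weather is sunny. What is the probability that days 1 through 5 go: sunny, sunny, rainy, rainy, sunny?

1/18

Day 1 is given. For each transition, use the conditional probability from the current state:
P(sunny | sunny) = 2/3; P(rainy | sunny) = 1/3; P(rainy | rainy) = 1/2; P(sunny | rainy) = 1/2.
P = 2/3 × 1/3 × 1/2 × 1/2 = 2/36 = 1/18.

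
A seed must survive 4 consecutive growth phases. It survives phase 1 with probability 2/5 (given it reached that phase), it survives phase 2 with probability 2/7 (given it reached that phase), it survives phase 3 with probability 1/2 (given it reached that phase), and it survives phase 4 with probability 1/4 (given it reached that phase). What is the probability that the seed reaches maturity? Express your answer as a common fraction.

1/70

Multiplying along the chain,
P = 2/5 × 2/7 × 1/2 × 1/4 = 4/280 = 1/70.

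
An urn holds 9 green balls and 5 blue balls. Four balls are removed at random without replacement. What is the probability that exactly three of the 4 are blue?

90/1001

One ordering (blue drawn first) has probability 5/14 × 4/13 × 3/12 × 9/11 = 540/24024 = 45/2002.
There are C(4,3) = 4 such orderings, each equally likely, so P = 4 × 45/2002 = 90/1001.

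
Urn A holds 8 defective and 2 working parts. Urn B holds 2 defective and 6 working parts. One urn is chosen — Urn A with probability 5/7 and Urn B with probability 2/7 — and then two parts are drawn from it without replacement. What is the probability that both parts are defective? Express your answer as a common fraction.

401/882

From Urn A: P(both defective) = (8/10)(7/9) = 28/45.
From Urn B: P(both defective) = (2/8)(1/7) = 1/28.
Total probability = (5/7)(28/45) + (2/7)(1/28) = 401/882.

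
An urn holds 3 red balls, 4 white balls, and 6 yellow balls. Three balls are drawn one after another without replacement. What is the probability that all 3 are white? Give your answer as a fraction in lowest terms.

2/143

P(all white) = 4/13 × 3/12 × 2/11 = 24/1716 = 2/143.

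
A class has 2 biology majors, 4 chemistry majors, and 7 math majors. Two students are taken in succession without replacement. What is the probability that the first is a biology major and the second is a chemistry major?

2/39

Each draw changes the counts, so multiply the conditional probabilities along the sequence:
P = 2/13 × 4/12 = 8/156 = 2/39.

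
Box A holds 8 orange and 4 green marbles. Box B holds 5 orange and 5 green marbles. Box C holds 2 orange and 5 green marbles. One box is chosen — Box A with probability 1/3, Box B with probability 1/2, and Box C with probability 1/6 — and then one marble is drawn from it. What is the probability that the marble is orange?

131/252

From Box A: P(orange) = 8/12.
From Box B: P(orange) = 5/10.
From Box C: P(orange) = 2/7.
Total probability = (1/3)(8/12) + (1/2)(5/10) + (1/6)(2/7) = 131/252.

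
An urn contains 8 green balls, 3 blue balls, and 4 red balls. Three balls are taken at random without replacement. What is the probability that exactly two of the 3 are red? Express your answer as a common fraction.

66/455

One ordering (red drawn first) has probability 4/15 × 3/14 × 11/13 = 132/2730 = 22/455.
There are C(3,2) = 3 such orderings, each equally likely, so P = 3 × 22/455 = 66/455.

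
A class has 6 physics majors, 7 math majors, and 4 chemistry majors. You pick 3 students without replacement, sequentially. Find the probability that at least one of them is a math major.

14/17

P(no math majors) = 10/17 × 9/16 × 8/15 = 720/4080 = 3/17.
P(at least one) = 1 − 3/17 = 14/17.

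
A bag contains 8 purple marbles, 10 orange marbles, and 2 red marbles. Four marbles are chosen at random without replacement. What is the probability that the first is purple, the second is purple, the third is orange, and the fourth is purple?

Multiply the probability of each draw given the previous ones:
P = 8/20 × 7/19 × 10/18 × 6/17 = 3360/116280 = 28/969.

28/969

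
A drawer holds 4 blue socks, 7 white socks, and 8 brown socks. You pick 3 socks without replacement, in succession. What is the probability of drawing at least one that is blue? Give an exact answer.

P(no blue) = 15/19 × 14/18 × 13/17 = 2730/5814 = 455/969.
P(at least one) = 1 − 455/969 = 514/969.

514/969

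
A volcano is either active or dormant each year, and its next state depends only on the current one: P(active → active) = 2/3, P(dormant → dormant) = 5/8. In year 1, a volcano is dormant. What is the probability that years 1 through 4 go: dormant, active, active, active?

1/6

Year 1 is given. For each transition, use the conditional probability from the current state:
P(active | dormant) = 3/8; P(active | active) = 2/3; P(active | active) = 2/3.
P = 3/8 × 2/3 × 2/3 = 12/72 = 1/6.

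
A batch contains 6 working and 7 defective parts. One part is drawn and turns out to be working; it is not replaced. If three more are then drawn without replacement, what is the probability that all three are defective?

7/44

With the first part removed, 7 defective remain out of 12.
P = 7/12 × 6/11 × 5/10 = 210/1320 = 7/44.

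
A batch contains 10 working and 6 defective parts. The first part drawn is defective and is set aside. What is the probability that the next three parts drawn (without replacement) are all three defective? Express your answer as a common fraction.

After the first draw, 5 of the remaining 15 parts are defective.
P = 5/15 × 4/14 × 3/13 = 60/2730 = 2/91.

2/91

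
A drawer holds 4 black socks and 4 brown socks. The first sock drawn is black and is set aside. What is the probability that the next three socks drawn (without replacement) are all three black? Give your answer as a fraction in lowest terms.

After the first draw, 3 of the remaining 7 socks are black.
P = 3/7 × 2/6 × 1/5 = 6/210 = 1/35.

1/35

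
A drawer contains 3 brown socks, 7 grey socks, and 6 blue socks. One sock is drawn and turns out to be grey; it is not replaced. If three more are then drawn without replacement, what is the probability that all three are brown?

With the first sock removed, 3 brown remain out of 15.
P = 3/15 × 2/14 × 1/13 = 6/2730 = 1/455.

1/455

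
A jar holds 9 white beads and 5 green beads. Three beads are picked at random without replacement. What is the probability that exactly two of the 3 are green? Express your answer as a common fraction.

45/182

One ordering (green drawn first) has probability 5/14 × 4/13 × 9/12 = 180/2184 = 15/182.
There are C(3,2) = 3 such orderings, each equally likely, so P = 3 × 15/182 = 45/182.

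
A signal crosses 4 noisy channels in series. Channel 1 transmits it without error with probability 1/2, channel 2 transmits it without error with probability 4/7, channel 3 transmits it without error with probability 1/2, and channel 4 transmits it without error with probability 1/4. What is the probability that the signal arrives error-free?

1/28

The events are sequential, so multiply the conditional probabilities:
P = 1/2 × 4/7 × 1/2 × 1/4 = 4/112 = 1/28.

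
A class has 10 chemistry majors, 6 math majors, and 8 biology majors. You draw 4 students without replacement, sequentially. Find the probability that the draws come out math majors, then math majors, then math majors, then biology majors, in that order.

Multiply the probability of each draw given the previous ones:
P = 6/24 × 5/23 × 4/22 × 8/21 = 960/255024 = 20/5313.

20/5313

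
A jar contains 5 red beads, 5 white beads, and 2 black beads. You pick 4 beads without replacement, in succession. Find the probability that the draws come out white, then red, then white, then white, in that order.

5/198

Multiply the probability of each draw given the previous ones:
P = 5/12 × 5/11 × 4/10 × 3/9 = 300/11880 = 5/198.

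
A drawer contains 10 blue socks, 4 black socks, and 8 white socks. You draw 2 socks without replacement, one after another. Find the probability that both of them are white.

4/33

P(all white) = 8/22 × 7/21 = 56/462 = 4/33.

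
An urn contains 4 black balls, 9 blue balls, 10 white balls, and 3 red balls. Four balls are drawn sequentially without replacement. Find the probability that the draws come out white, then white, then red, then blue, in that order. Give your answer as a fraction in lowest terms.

81/11960

Each draw changes the counts, so multiply the conditional probabilities along the sequence:
P = 10/26 × 9/25 × 3/24 × 9/23 = 2430/358800 = 81/11960.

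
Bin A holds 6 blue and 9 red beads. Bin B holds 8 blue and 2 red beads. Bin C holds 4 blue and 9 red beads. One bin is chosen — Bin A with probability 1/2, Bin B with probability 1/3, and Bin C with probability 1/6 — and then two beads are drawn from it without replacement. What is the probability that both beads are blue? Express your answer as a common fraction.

3583/12285

From Bin A: P(both blue) = (6/15)(5/14) = 1/7.
From Bin B: P(both blue) = (8/10)(7/9) = 28/45.
From Bin C: P(both blue) = (4/13)(3/12) = 1/13.
Total probability = (1/2)(1/7) + (1/3)(28/45) + (1/6)(1/13) = 3583/12285.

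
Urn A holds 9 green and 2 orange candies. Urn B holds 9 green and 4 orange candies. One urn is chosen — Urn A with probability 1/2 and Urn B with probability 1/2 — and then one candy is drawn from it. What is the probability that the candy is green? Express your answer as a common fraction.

108/143

From Urn A: P(green) = 9/11.
From Urn B: P(green) = 9/13.
Total probability = (1/2)(9/11) + (1/2)(9/13) = 108/143.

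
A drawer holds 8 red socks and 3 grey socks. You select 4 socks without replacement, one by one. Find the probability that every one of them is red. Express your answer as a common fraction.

7/33

P = 8/11 × 7/10 × 6/9 × 5/8 = 1680/7920 = 7/33.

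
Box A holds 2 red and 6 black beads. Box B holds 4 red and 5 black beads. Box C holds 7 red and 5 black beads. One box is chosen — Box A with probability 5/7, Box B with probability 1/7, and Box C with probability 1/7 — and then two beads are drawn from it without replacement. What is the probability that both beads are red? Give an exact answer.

613/6468

From Box A: P(both red) = (2/8)(1/7) = 1/28.
From Box B: P(both red) = (4/9)(3/8) = 1/6.
From Box C: P(both red) = (7/12)(6/11) = 7/22.
Total probability = (5/7)(1/28) + (1/7)(1/6) + (1/7)(7/22) = 613/6468.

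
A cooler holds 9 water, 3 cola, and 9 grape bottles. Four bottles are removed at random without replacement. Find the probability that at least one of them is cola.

65/133

P(no cola) = 18/21 × 17/20 × 16/19 × 15/18 = 73440/143640 = 68/133.
P(at least one) = 1 − 68/133 = 65/133.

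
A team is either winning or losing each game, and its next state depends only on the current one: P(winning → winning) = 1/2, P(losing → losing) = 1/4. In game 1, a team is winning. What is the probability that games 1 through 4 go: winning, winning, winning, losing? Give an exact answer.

Game 1 is given. For each transition, use the conditional probability from the current state:
P(winning | winning) = 1/2; P(winning | winning) = 1/2; P(losing | winning) = 1/2.
P = 1/2 × 1/2 × 1/2 = 1/8.

1/8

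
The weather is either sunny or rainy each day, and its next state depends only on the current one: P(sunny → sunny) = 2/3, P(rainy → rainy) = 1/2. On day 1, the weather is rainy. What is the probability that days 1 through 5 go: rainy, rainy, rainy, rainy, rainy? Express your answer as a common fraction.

1/16

Day 1 is given. For each transition, use the conditional probability from the current state:
P(rainy | rainy) = 1/2; P(rainy | rainy) = 1/2; P(rainy | rainy) = 1/2; P(rainy | rainy) = 1/2.
P = 1/2 × 1/2 × 1/2 × 1/2 = 1/16.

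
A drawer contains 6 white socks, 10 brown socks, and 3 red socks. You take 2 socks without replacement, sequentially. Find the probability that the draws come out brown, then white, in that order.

10/57

Each draw changes the counts, so multiply the conditional probabilities along the sequence:
P = 10/19 × 6/18 = 60/342 = 10/57.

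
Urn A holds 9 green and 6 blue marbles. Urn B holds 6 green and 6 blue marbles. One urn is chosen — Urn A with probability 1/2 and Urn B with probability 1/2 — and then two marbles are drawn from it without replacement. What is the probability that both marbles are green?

From Urn A: P(both green) = (9/15)(8/14) = 12/35.
From Urn B: P(both green) = (6/12)(5/11) = 5/22.
Total probability = (1/2)(12/35) + (1/2)(5/22) = 439/1540.

439/1540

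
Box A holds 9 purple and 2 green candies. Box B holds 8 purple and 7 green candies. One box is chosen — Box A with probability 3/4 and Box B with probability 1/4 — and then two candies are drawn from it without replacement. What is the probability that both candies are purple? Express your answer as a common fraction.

From Box A: P(both purple) = (9/11)(8/10) = 36/55.
From Box B: P(both purple) = (8/15)(7/14) = 4/15.
Total probability = (3/4)(36/55) + (1/4)(4/15) = 92/165.

92/165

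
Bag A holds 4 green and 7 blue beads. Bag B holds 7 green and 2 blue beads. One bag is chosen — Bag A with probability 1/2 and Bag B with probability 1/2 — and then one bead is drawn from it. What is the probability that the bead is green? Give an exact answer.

From Bag A: P(green) = 4/11.
From Bag B: P(green) = 7/9.
Total probability = (1/2)(4/11) + (1/2)(7/9) = 113/198.

113/198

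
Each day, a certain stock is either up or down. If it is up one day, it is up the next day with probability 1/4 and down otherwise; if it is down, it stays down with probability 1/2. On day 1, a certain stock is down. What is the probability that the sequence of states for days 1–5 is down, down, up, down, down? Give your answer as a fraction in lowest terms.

Day 1 is given. For each transition, use the conditional probability from the current state:
P(down | down) = 1/2; P(up | down) = 1/2; P(down | up) = 3/4; P(down | down) = 1/2.
P = 1/2 × 1/2 × 3/4 × 1/2 = 3/32.

3/32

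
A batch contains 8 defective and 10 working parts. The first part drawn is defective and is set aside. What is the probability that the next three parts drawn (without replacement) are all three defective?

7/136

After the first draw, 7 of the remaining 17 parts are defective.
P = 7/17 × 6/16 × 5/15 = 210/4080 = 7/136.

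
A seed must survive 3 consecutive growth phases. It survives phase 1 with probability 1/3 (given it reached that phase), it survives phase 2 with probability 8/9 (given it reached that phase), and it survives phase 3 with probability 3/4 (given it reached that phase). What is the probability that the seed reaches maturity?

2/9

Each stage is reached only if all earlier stages succeed, so
P = 1/3 × 8/9 × 3/4 = 24/108 = 2/9.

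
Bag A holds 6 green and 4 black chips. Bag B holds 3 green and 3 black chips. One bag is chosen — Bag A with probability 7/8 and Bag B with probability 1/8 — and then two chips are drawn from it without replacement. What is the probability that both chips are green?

19/60

From Bag A: P(both green) = (6/10)(5/9) = 1/3.
From Bag B: P(both green) = (3/6)(2/5) = 1/5.
Total probability = (7/8)(1/3) + (1/8)(1/5) = 19/60.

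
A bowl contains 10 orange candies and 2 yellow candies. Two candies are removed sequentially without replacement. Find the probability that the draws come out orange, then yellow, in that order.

5/33

Chain rule:
P = 10/12 × 2/11 = 20/132 = 5/33.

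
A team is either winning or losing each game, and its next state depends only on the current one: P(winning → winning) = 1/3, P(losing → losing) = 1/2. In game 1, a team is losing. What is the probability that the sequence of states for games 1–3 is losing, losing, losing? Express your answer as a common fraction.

Game 1 is given. For each transition, use the conditional probability from the current state:
P(losing | losing) = 1/2; P(losing | losing) = 1/2.
P = 1/2 × 1/2 = 1/4.

1/4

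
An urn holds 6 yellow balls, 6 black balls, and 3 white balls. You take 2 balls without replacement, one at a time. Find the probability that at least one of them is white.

P(no white) = 12/15 × 11/14 = 132/210 = 22/35.
P(at least one) = 1 − 22/35 = 13/35.

13/35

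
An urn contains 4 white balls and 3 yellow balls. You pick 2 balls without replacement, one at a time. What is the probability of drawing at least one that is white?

P(no white) = 3/7 × 2/6 = 6/42 = 1/7.
P(at least one) = 1 − 1/7 = 6/7.

6/7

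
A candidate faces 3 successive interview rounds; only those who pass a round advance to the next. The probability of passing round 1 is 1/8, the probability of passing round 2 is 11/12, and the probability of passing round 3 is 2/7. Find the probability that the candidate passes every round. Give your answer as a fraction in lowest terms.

11/336

Each stage is reached only if all earlier stages succeed, so
P = 1/8 × 11/12 × 2/7 = 22/672 = 11/336.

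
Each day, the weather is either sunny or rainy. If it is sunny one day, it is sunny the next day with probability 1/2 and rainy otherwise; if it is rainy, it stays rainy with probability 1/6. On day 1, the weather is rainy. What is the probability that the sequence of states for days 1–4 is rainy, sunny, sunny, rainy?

Day 1 is given. For each transition, use the conditional probability from the current state:
P(sunny | rainy) = 5/6; P(sunny | sunny) = 1/2; P(rainy | sunny) = 1/2.
P = 5/6 × 1/2 × 1/2 = 5/24.

5/24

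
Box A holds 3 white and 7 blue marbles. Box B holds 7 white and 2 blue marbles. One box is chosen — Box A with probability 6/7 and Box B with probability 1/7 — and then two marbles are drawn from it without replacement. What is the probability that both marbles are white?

59/420

From Box A: P(both white) = (3/10)(2/9) = 1/15.
From Box B: P(both white) = (7/9)(6/8) = 7/12.
Total probability = (6/7)(1/15) + (1/7)(7/12) = 59/420.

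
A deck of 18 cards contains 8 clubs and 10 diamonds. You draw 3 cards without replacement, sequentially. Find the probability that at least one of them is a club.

29/34

P(no clubs) = 10/18 × 9/17 × 8/16 = 720/4896 = 5/34.
P(at least one) = 1 − 5/34 = 29/34.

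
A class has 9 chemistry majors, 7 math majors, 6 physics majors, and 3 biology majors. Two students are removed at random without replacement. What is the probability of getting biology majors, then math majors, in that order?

Each draw changes the counts, so multiply the conditional probabilities along the sequence:
P = 3/25 × 7/24 = 21/600 = 7/200.

7/200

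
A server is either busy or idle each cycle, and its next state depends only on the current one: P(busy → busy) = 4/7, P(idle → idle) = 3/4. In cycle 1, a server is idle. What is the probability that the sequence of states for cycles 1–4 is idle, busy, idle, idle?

Cycle 1 is given. For each transition, use the conditional probability from the current state:
P(busy | idle) = 1/4; P(idle | busy) = 3/7; P(idle | idle) = 3/4.
P = 1/4 × 3/7 × 3/4 = 9/112.

9/112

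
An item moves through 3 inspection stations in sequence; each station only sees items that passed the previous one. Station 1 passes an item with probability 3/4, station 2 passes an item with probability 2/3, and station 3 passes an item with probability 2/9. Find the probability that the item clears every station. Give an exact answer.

1/9

The events are sequential, so multiply the conditional probabilities:
P = 3/4 × 2/3 × 2/9 = 12/108 = 1/9.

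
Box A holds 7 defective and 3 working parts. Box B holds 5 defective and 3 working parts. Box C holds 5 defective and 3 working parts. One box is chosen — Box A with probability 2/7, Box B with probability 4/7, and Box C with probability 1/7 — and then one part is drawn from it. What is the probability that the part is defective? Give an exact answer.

From Box A: P(defective) = 7/10.
From Box B: P(defective) = 5/8.
From Box C: P(defective) = 5/8.
Total probability = (2/7)(7/10) + (4/7)(5/8) + (1/7)(5/8) = 181/280.

181/280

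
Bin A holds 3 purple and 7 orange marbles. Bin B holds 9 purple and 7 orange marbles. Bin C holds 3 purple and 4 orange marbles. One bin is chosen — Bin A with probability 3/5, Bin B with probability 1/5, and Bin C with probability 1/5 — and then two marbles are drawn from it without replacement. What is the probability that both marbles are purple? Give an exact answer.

From Bin A: P(both purple) = (3/10)(2/9) = 1/15.
From Bin B: P(both purple) = (9/16)(8/15) = 3/10.
From Bin C: P(both purple) = (3/7)(2/6) = 1/7.
Total probability = (3/5)(1/15) + (1/5)(3/10) + (1/5)(1/7) = 9/70.

9/70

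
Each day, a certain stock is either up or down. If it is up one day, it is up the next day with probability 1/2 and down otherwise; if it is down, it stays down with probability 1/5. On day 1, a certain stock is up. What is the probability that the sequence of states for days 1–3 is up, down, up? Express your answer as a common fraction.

2/5

Day 1 is given. For each transition, use the conditional probability from the current state:
P(down | up) = 1/2; P(up | down) = 4/5.
P = 1/2 × 4/5 = 4/10 = 2/5.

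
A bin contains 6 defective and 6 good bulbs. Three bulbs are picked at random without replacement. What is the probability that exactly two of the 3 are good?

One ordering (good drawn first) has probability 6/12 × 5/11 × 6/10 = 180/1320 = 3/22.
There are C(3,2) = 3 such orderings, each equally likely, so P = 3 × 3/22 = 9/22.

9/22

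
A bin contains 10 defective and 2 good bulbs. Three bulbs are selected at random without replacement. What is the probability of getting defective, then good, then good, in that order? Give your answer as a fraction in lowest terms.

1/66

Multiply the probability of each draw given the previous ones:
P = 10/12 × 2/11 × 1/10 = 20/1320 = 1/66.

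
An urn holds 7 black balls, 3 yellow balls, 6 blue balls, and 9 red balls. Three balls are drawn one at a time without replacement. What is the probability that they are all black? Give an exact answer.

P(every draw is black) = 7/25 × 6/24 × 5/23 = 210/13800 = 7/460.

7/460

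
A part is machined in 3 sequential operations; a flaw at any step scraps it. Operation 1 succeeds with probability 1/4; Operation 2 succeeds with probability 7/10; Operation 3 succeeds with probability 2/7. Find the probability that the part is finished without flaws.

1/20

Multiplying along the chain,
P = 1/4 × 7/10 × 2/7 = 14/280 = 1/20.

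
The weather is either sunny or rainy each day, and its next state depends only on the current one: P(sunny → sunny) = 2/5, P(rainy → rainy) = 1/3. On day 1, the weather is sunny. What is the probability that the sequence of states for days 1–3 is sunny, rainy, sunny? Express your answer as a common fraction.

2/5

Day 1 is given. For each transition, use the conditional probability from the current state:
P(rainy | sunny) = 3/5; P(sunny | rainy) = 2/3.
P = 3/5 × 2/3 = 6/15 = 2/5.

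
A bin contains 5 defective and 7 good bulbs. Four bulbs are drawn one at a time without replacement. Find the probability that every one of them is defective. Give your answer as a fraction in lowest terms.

1/99

P(all defective) = 5/12 × 4/11 × 3/10 × 2/9 = 120/11880 = 1/99.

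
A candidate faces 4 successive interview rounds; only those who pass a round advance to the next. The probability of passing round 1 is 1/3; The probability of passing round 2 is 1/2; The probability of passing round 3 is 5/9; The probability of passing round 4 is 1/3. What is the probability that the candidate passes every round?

Each stage is reached only if all earlier stages succeed, so
P = 1/3 × 1/2 × 5/9 × 1/3 = 5/162.

5/162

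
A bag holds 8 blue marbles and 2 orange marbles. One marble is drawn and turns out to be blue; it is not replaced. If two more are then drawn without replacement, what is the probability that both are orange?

1/36

With the first marble removed, 2 orange remain out of 9.
P = 2/9 × 1/8 = 2/72 = 1/36.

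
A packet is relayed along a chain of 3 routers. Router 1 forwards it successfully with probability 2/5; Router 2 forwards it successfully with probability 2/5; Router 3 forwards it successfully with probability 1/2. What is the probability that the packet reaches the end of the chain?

The events are sequential, so multiply the conditional probabilities:
P = 2/5 × 2/5 × 1/2 = 4/50 = 2/25.

2/25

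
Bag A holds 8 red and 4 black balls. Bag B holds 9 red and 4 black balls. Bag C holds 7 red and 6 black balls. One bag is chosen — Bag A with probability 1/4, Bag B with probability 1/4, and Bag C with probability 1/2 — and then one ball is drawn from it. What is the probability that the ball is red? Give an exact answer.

From Bag A: P(red) = 8/12.
From Bag B: P(red) = 9/13.
From Bag C: P(red) = 7/13.
Total probability = (1/4)(8/12) + (1/4)(9/13) + (1/2)(7/13) = 95/156.

95/156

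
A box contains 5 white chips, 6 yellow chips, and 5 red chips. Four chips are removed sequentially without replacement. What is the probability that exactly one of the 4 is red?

One ordering (red drawn first) has probability 5/16 × 11/15 × 10/14 × 9/13 = 4950/43680 = 165/1456.
There are C(4,1) = 4 such orderings, each equally likely, so P = 4 × 165/1456 = 165/364.

165/364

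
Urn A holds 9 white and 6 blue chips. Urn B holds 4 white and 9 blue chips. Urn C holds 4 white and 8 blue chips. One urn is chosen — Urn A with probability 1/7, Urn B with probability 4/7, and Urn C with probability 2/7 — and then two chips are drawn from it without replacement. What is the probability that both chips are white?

From Urn A: P(both white) = (9/15)(8/14) = 12/35.
From Urn B: P(both white) = (4/13)(3/12) = 1/13.
From Urn C: P(both white) = (4/12)(3/11) = 1/11.
Total probability = (1/7)(12/35) + (4/7)(1/13) + (2/7)(1/11) = 4166/35035.

4166/35035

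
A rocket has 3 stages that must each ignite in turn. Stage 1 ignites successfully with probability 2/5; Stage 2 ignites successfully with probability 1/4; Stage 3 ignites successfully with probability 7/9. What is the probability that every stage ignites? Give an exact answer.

7/90

The events are sequential, so multiply the conditional probabilities:
P = 2/5 × 1/4 × 7/9 = 14/180 = 7/90.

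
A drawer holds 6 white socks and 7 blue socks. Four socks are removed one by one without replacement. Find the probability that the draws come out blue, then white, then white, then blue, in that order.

21/286

Multiply the probability of each draw given the previous ones:
P = 7/13 × 6/12 × 5/11 × 6/10 = 1260/17160 = 21/286.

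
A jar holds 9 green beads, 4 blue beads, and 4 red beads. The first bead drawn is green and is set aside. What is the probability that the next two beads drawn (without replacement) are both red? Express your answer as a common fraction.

With the first bead removed, 4 red remain out of 16.
P = 4/16 × 3/15 = 12/240 = 1/20.

1/20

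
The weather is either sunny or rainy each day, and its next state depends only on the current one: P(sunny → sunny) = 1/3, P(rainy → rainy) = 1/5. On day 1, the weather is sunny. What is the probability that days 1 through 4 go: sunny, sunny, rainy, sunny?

Day 1 is given. For each transition, use the conditional probability from the current state:
P(sunny | sunny) = 1/3; P(rainy | sunny) = 2/3; P(sunny | rainy) = 4/5.
P = 1/3 × 2/3 × 4/5 = 8/45.

8/45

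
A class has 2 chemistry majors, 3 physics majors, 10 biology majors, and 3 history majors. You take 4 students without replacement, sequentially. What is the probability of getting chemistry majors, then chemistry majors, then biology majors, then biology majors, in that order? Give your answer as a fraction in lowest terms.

1/408

Multiply the probability of each draw given the previous ones:
P = 2/18 × 1/17 × 10/16 × 9/15 = 180/73440 = 1/408.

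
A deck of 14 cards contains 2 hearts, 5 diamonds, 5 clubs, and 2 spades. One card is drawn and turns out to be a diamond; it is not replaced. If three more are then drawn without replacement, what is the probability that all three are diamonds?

With the first card removed, 4 diamonds remain out of 13.
P = 4/13 × 3/12 × 2/11 = 24/1716 = 2/143.

2/143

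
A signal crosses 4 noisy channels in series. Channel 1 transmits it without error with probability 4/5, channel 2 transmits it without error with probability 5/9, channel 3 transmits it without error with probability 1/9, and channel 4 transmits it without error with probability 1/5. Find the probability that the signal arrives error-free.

4/405

Each stage is reached only if all earlier stages succeed, so
P = 4/5 × 5/9 × 1/9 × 1/5 = 20/2025 = 4/405.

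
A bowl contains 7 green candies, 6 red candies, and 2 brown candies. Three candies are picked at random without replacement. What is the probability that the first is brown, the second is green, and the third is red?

2/65

Multiply the probability of each draw given the previous ones:
P = 2/15 × 7/14 × 6/13 = 84/2730 = 2/65.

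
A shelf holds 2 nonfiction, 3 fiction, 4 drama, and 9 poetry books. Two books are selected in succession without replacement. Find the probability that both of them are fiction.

1/51

P = 3/18 × 2/17 = 6/306 = 1/51.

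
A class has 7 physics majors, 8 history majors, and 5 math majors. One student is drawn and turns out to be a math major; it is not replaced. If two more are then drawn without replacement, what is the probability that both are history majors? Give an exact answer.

28/171

After the first draw, 8 of the remaining 19 students are history majors.
P = 8/19 × 7/18 = 56/342 = 28/171.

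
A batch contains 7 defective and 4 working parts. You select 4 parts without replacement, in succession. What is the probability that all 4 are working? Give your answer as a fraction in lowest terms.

1/330

P(every draw is working) = 4/11 × 3/10 × 2/9 × 1/8 = 24/7920 = 1/330.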